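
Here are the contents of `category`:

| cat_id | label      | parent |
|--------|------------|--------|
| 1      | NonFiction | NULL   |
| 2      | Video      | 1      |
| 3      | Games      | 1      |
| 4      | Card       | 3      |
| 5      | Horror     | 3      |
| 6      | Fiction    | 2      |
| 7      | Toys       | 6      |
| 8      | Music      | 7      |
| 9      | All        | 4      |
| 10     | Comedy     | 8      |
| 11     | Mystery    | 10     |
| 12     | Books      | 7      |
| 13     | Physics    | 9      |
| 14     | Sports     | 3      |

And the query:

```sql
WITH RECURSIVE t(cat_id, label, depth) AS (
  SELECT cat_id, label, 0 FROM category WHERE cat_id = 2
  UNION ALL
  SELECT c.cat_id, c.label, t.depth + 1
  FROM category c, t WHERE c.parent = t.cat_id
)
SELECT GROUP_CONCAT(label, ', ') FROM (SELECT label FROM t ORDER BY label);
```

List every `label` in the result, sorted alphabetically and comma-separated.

Base: cat_id=2 (Video) at depth 0.
Iteration 1: rows with parent in {2} -> Fiction (id 6, depth 1).
Iteration 2: rows with parent in {6} -> Toys (id 7, depth 2).
Iteration 3: rows with parent in {7} -> Music (id 8, depth 3), Books (id 12, depth 3).
Iteration 4: rows with parent in {8,12} -> Comedy (id 10, depth 4).
Iteration 5: rows with parent in {10} -> Mystery (id 11, depth 5).
Iteration 6: no rows with parent in {11}; recursion stops.

Books, Comedy, Fiction, Music, Mystery, Toys, Video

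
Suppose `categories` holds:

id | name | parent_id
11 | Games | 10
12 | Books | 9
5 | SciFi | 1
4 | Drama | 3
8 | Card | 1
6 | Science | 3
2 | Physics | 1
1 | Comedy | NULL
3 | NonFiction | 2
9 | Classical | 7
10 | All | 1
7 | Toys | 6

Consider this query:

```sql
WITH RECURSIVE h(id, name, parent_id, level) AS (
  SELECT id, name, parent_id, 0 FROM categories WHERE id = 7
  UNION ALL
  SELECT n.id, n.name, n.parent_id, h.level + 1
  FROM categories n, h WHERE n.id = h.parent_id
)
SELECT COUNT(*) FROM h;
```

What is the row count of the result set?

5

Base: id=7 (Toys), parent_id=6, level 0.
Iteration 1: join on id=6 -> Science (id 6, parent_id=3, level 1).
Iteration 2: join on id=3 -> NonFiction (id 3, parent_id=2, level 2).
Iteration 3: join on id=2 -> Physics (id 2, parent_id=1, level 3).
Iteration 4: join on id=1 -> Comedy (id 1, parent_id=NULL, level 4).
Iteration 5: parent_id is NULL; no match; recursion stops.
Total rows emitted: 5.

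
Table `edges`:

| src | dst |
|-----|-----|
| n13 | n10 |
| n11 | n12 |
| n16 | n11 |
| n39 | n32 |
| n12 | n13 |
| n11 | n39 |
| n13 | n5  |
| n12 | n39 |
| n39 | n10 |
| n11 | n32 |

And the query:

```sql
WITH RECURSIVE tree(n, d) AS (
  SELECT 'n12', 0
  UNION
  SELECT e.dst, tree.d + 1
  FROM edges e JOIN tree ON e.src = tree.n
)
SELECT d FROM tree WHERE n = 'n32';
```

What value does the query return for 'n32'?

2

Base: (n12, d=0).
Iteration 1: edges from {n12} -> (n13, d=1), (n39, d=1).
Iteration 2: edges from {n13,n39} -> (n10, d=2), (n32, d=2), (n5, d=2). [UNION drops 1 duplicate row(s)]
Iteration 3: no outgoing edges from {n10,n32,n5}; recursion stops.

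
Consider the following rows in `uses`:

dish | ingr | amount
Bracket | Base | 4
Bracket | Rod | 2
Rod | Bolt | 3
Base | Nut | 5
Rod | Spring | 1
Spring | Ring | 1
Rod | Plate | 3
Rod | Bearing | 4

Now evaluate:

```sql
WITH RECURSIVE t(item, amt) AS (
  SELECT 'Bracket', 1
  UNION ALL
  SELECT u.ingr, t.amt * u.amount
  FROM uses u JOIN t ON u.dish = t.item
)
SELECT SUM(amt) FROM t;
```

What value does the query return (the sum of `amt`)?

51

Base: (Bracket, amt=1).
Iteration 1: components of {Bracket} -> Base = 1*4 = 4, Rod = 1*2 = 2.
Iteration 2: components of {Base,Rod} -> Bearing = 2*4 = 8, Bolt = 2*3 = 6, Nut = 4*5 = 20, Plate = 2*3 = 6, Spring = 2*1 = 2.
Iteration 3: components of {Bearing,Bolt,Nut,Plate,Spring} -> Ring = 2*1 = 2.
Iteration 4: no further components; recursion stops.
SUM(amt) = 1 + 4 + 2 + 20 + 6 + 2 + 6 + 8 + 2 = 51.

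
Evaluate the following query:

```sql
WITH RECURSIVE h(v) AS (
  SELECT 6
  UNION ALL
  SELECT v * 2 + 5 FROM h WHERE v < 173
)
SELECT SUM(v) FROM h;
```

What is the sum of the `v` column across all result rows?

Base: v=6.
Iteration 1: 6 < 173 holds -> v = 6 * 2 + 5 = 17.
Iteration 2: 17 < 173 holds -> v = 17 * 2 + 5 = 39.
Iteration 3: 39 < 173 holds -> v = 39 * 2 + 5 = 83.
Iteration 4: 83 < 173 holds -> v = 83 * 2 + 5 = 171.
Iteration 5: 171 < 173 holds -> v = 171 * 2 + 5 = 347.
Iteration 6: 347 < 173 fails; recursion stops.
SUM(v) = 6 + 17 + 39 + 83 + 171 + 347 = 663.

663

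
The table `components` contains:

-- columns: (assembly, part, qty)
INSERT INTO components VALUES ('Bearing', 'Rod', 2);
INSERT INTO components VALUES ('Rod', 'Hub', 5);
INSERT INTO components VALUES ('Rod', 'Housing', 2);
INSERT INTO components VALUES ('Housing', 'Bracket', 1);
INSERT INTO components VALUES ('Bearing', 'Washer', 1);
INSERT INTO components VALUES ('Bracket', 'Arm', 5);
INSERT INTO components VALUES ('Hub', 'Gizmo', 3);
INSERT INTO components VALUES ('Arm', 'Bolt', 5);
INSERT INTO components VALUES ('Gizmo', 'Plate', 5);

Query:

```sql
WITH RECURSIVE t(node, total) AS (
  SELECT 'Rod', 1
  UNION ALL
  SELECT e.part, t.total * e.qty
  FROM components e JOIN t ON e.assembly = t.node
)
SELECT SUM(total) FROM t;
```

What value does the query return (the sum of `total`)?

160

Base: (Rod, total=1).
Iteration 1: components of {Rod} -> Housing = 1*2 = 2, Hub = 1*5 = 5.
Iteration 2: components of {Housing,Hub} -> Bracket = 2*1 = 2, Gizmo = 5*3 = 15.
Iteration 3: components of {Bracket,Gizmo} -> Arm = 2*5 = 10, Plate = 15*5 = 75.
Iteration 4: components of {Arm,Plate} -> Bolt = 10*5 = 50.
Iteration 5: no further components; recursion stops.
SUM(total) = 1 + 5 + 2 + 15 + 2 + 75 + 10 + 50 = 160.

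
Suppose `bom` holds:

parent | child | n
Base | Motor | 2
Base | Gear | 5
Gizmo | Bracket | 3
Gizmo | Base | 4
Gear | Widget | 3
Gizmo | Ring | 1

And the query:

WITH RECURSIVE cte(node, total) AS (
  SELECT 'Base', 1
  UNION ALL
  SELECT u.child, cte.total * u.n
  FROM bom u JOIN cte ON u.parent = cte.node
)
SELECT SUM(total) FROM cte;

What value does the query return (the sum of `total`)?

Base: (Base, total=1).
Iteration 1: components of {Base} -> Gear = 1*5 = 5, Motor = 1*2 = 2.
Iteration 2: components of {Gear,Motor} -> Widget = 5*3 = 15.
Iteration 3: no further components; recursion stops.
SUM(total) = 1 + 5 + 2 + 15 = 23.

23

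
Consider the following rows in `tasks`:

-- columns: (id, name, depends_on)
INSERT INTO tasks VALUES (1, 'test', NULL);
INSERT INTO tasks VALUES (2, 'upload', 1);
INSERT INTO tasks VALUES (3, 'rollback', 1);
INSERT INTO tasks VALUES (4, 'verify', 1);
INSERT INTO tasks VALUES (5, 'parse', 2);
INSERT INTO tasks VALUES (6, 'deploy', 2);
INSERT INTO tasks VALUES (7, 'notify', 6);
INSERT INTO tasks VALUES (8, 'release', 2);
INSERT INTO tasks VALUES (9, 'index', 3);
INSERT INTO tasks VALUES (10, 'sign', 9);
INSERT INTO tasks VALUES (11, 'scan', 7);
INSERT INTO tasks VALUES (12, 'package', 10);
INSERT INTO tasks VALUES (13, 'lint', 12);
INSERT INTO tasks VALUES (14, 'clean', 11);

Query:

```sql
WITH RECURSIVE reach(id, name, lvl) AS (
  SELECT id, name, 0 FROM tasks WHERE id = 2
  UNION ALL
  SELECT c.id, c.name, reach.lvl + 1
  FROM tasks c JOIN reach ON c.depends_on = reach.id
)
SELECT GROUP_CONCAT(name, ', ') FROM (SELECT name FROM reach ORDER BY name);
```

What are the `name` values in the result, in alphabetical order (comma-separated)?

clean, deploy, notify, parse, release, scan, upload

Base: id=2 (upload) at lvl 0.
Iteration 1: rows with depends_on in {2} -> parse (id 5, lvl 1), deploy (id 6, lvl 1), release (id 8, lvl 1).
Iteration 2: rows with depends_on in {5,6,8} -> notify (id 7, lvl 2).
Iteration 3: rows with depends_on in {7} -> scan (id 11, lvl 3).
Iteration 4: rows with depends_on in {11} -> clean (id 14, lvl 4).
Iteration 5: no rows with depends_on in {14}; recursion stops.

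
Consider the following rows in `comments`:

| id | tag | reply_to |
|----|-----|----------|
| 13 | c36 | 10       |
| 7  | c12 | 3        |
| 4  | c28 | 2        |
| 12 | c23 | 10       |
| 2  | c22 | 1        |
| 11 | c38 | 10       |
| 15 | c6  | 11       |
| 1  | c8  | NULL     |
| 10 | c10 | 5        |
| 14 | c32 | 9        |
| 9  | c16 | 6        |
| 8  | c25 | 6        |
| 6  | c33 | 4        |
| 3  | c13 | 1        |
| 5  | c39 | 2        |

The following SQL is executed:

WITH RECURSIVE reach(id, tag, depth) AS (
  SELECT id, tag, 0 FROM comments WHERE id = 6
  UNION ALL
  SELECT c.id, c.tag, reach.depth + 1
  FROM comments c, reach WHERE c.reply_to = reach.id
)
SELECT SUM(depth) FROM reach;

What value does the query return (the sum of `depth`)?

4

Base: id=6 (c33) at depth 0.
Iteration 1: rows with reply_to in {6} -> c25 (id 8, depth 1), c16 (id 9, depth 1).
Iteration 2: rows with reply_to in {8,9} -> c32 (id 14, depth 2).
Iteration 3: no rows with reply_to in {14}; recursion stops.
SUM(depth) = 0 + 1 + 1 + 2 = 4.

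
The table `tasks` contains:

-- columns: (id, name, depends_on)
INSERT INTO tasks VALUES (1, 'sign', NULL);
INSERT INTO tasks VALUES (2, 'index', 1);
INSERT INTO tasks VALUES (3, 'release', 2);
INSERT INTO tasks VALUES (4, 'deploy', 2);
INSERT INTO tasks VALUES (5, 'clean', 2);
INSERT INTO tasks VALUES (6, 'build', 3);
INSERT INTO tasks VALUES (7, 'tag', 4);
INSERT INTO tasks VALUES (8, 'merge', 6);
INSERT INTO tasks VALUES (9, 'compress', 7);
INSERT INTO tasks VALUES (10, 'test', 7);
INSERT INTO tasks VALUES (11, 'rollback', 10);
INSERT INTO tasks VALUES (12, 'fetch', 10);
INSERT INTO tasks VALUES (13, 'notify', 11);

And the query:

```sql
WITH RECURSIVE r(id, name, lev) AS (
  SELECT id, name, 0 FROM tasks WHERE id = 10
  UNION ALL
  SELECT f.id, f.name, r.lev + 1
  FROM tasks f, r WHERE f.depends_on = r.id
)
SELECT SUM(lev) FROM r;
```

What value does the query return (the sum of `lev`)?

4

Base: id=10 (test) at lev 0.
Iteration 1: rows with depends_on in {10} -> rollback (id 11, lev 1), fetch (id 12, lev 1).
Iteration 2: rows with depends_on in {11,12} -> notify (id 13, lev 2).
Iteration 3: no rows with depends_on in {13}; recursion stops.
SUM(lev) = 0 + 1 + 1 + 2 = 4.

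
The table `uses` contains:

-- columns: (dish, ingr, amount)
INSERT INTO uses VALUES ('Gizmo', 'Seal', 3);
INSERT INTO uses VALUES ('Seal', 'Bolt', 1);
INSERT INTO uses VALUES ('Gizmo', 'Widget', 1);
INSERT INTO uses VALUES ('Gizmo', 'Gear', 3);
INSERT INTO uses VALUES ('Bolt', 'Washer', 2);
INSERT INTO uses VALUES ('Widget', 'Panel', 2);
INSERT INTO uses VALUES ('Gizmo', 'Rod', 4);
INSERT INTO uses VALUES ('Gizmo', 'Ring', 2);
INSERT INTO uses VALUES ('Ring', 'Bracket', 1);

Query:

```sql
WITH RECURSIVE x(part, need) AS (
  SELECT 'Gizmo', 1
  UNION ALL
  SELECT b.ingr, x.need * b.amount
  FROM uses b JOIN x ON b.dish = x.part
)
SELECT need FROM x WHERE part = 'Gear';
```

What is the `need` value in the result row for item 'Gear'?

3

Base: (Gizmo, need=1).
Iteration 1: components of {Gizmo} -> Gear = 1*3 = 3, Ring = 1*2 = 2, Rod = 1*4 = 4, Seal = 1*3 = 3, Widget = 1*1 = 1.
Iteration 2: components of {Gear,Ring,Rod,Seal,Widget} -> Bolt = 3*1 = 3, Bracket = 2*1 = 2, Panel = 1*2 = 2.
Iteration 3: components of {Bolt,Bracket,Panel} -> Washer = 3*2 = 6.
Iteration 4: no further components; recursion stops.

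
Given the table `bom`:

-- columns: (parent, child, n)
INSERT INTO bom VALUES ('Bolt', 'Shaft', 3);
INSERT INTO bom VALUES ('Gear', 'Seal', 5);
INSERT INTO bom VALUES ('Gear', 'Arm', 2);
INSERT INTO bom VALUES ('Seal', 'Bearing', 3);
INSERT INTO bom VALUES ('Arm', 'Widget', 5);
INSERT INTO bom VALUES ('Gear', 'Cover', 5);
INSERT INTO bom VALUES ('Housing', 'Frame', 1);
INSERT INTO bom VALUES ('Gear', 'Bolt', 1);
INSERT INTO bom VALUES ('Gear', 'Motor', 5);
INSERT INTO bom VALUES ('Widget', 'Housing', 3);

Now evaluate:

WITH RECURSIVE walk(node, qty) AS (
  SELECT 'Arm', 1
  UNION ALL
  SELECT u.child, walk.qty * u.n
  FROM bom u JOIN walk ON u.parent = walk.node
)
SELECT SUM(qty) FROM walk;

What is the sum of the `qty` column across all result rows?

Base: (Arm, qty=1).
Iteration 1: components of {Arm} -> Widget = 1*5 = 5.
Iteration 2: components of {Widget} -> Housing = 5*3 = 15.
Iteration 3: components of {Housing} -> Frame = 15*1 = 15.
Iteration 4: no further components; recursion stops.
SUM(qty) = 1 + 5 + 15 + 15 = 36.

36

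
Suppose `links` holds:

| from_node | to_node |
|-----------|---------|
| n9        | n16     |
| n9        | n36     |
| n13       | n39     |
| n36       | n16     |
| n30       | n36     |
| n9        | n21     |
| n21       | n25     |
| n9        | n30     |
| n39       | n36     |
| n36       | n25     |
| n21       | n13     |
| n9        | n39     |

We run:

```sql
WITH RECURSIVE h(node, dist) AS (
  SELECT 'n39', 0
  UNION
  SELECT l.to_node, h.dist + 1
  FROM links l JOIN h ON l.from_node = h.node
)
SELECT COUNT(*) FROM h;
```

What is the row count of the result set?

Base: (n39, dist=0).
Iteration 1: edges from {n39} -> (n36, dist=1).
Iteration 2: edges from {n36} -> (n16, dist=2), (n25, dist=2).
Iteration 3: no outgoing edges from {n16,n25}; recursion stops.
Total rows emitted: 4.

4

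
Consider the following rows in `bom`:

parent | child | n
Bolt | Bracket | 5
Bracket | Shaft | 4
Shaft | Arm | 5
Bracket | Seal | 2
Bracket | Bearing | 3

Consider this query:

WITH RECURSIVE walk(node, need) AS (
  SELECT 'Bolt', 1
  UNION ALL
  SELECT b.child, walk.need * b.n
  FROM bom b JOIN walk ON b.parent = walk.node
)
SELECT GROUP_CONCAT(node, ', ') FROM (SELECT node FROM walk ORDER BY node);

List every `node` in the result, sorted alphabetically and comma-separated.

Base: (Bolt, need=1).
Iteration 1: components of {Bolt} -> Bracket = 1*5 = 5.
Iteration 2: components of {Bracket} -> Bearing = 5*3 = 15, Seal = 5*2 = 10, Shaft = 5*4 = 20.
Iteration 3: components of {Bearing,Seal,Shaft} -> Arm = 20*5 = 100.
Iteration 4: no further components; recursion stops.

Arm, Bearing, Bolt, Bracket, Seal, Shaft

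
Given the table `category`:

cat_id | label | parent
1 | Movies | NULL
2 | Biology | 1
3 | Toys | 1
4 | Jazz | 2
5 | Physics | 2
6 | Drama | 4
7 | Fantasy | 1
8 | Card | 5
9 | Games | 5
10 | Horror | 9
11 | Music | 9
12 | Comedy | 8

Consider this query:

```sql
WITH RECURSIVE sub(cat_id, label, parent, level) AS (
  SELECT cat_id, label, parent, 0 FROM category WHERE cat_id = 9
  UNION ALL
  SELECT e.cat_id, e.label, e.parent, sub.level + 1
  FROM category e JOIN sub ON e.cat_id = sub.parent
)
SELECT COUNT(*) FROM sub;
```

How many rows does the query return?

Base: cat_id=9 (Games), parent=5, level 0.
Iteration 1: join on cat_id=5 -> Physics (id 5, parent=2, level 1).
Iteration 2: join on cat_id=2 -> Biology (id 2, parent=1, level 2).
Iteration 3: join on cat_id=1 -> Movies (id 1, parent=NULL, level 3).
Iteration 4: parent is NULL; no match; recursion stops.
Total rows emitted: 4.

4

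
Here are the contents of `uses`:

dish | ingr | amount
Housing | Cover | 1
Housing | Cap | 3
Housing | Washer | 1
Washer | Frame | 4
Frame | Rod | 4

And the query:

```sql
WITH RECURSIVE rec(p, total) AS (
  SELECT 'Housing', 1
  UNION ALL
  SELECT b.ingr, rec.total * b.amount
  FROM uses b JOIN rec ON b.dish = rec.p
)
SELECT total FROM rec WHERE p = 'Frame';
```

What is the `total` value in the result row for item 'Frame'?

Base: (Housing, total=1).
Iteration 1: components of {Housing} -> Cap = 1*3 = 3, Cover = 1*1 = 1, Washer = 1*1 = 1.
Iteration 2: components of {Cap,Cover,Washer} -> Frame = 1*4 = 4.
Iteration 3: components of {Frame} -> Rod = 4*4 = 16.
Iteration 4: no further components; recursion stops.

4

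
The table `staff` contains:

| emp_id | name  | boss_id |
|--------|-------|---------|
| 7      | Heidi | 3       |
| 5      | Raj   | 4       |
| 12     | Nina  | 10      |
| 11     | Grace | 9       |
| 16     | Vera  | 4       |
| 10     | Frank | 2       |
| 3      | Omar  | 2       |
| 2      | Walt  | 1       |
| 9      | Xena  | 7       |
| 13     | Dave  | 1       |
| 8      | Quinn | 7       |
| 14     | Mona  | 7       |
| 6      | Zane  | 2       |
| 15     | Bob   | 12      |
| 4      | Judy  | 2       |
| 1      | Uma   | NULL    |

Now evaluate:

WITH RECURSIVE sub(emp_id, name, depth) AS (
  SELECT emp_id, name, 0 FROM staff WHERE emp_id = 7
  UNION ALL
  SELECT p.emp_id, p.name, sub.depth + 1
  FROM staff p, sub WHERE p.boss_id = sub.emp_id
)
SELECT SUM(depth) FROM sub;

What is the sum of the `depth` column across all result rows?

5

Base: emp_id=7 (Heidi) at depth 0.
Iteration 1: rows with boss_id in {7} -> Quinn (id 8, depth 1), Xena (id 9, depth 1), Mona (id 14, depth 1).
Iteration 2: rows with boss_id in {8,9,14} -> Grace (id 11, depth 2).
Iteration 3: no rows with boss_id in {11}; recursion stops.
SUM(depth) = 0 + 1 + 1 + 1 + 2 = 5.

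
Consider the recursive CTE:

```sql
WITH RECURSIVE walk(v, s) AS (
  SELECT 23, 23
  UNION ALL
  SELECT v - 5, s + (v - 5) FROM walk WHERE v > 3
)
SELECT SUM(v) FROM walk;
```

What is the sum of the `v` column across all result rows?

Base: v=23, s=23.
Iteration 1: 23 > 3 holds -> v = 23 - 5 = 18, s = 23 + 18 = 41.
Iteration 2: 18 > 3 holds -> v = 18 - 5 = 13, s = 41 + 13 = 54.
Iteration 3: 13 > 3 holds -> v = 13 - 5 = 8, s = 54 + 8 = 62.
Iteration 4: 8 > 3 holds -> v = 8 - 5 = 3, s = 62 + 3 = 65.
Iteration 5: 3 > 3 fails; recursion stops.
SUM(v) = 23 + 18 + 13 + 8 + 3 = 65.

65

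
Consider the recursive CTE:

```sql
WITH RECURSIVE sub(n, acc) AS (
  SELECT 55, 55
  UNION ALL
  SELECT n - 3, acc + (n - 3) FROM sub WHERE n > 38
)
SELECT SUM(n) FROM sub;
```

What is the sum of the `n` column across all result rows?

322

Base: n=55, acc=55.
Iteration 1: 55 > 38 holds -> n = 55 - 3 = 52, acc = 55 + 52 = 107.
Iteration 2: 52 > 38 holds -> n = 52 - 3 = 49, acc = 107 + 49 = 156.
Iteration 3: 49 > 38 holds -> n = 49 - 3 = 46, acc = 156 + 46 = 202.
Iteration 4: 46 > 38 holds -> n = 46 - 3 = 43, acc = 202 + 43 = 245.
Iteration 5: 43 > 38 holds -> n = 43 - 3 = 40, acc = 245 + 40 = 285.
Iteration 6: 40 > 38 holds -> n = 40 - 3 = 37, acc = 285 + 37 = 322.
Iteration 7: 37 > 38 fails; recursion stops.
SUM(n) = 55 + 52 + 49 + 46 + 43 + 40 + 37 = 322.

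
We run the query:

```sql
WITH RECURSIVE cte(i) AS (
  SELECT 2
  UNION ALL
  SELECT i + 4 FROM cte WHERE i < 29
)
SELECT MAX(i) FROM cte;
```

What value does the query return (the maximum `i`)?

Base: i=2.
Iteration 1: 2 < 29 holds -> i = 2 + 4 = 6.
Iteration 2: 6 < 29 holds -> i = 6 + 4 = 10.
Iteration 3: 10 < 29 holds -> i = 10 + 4 = 14.
Iteration 4: 14 < 29 holds -> i = 14 + 4 = 18.
Iteration 5: 18 < 29 holds -> i = 18 + 4 = 22.
Iteration 6: 22 < 29 holds -> i = 22 + 4 = 26.
Iteration 7: 26 < 29 holds -> i = 26 + 4 = 30.
Iteration 8: 30 < 29 fails; recursion stops.
i values: 2, 6, 10, 14, 18, 22, 26, 30; the maximum is 30.

30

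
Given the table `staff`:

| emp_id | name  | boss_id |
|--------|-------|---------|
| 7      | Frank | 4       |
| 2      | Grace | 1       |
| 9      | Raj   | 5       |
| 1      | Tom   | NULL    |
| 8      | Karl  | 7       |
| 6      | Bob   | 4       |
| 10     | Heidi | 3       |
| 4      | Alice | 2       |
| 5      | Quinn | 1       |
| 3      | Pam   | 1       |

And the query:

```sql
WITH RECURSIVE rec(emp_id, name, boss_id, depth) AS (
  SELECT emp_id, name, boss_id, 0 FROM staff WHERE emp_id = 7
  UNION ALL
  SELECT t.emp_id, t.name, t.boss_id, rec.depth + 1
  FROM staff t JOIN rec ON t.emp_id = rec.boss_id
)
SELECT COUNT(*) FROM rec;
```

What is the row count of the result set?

Base: emp_id=7 (Frank), boss_id=4, depth 0.
Iteration 1: join on emp_id=4 -> Alice (id 4, boss_id=2, depth 1).
Iteration 2: join on emp_id=2 -> Grace (id 2, boss_id=1, depth 2).
Iteration 3: join on emp_id=1 -> Tom (id 1, boss_id=NULL, depth 3).
Iteration 4: boss_id is NULL; no match; recursion stops.
Total rows emitted: 4.

4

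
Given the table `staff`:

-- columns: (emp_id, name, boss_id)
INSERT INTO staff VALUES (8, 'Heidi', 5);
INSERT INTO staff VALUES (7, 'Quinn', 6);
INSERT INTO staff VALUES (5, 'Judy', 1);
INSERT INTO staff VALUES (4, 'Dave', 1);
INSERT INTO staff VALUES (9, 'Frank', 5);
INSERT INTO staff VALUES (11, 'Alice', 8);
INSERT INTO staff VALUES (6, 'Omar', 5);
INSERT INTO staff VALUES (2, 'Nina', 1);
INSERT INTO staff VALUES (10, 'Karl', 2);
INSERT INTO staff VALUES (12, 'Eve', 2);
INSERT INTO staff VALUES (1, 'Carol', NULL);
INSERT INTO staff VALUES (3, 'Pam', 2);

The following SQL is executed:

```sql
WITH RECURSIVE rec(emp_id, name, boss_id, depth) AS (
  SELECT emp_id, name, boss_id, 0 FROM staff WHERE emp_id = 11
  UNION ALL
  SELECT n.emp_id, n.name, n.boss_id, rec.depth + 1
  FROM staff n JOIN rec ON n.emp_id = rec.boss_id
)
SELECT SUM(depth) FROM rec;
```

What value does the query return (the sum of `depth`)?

6

Base: emp_id=11 (Alice), boss_id=8, depth 0.
Iteration 1: join on emp_id=8 -> Heidi (id 8, boss_id=5, depth 1).
Iteration 2: join on emp_id=5 -> Judy (id 5, boss_id=1, depth 2).
Iteration 3: join on emp_id=1 -> Carol (id 1, boss_id=NULL, depth 3).
Iteration 4: boss_id is NULL; no match; recursion stops.
SUM(depth) = 0 + 1 + 2 + 3 = 6.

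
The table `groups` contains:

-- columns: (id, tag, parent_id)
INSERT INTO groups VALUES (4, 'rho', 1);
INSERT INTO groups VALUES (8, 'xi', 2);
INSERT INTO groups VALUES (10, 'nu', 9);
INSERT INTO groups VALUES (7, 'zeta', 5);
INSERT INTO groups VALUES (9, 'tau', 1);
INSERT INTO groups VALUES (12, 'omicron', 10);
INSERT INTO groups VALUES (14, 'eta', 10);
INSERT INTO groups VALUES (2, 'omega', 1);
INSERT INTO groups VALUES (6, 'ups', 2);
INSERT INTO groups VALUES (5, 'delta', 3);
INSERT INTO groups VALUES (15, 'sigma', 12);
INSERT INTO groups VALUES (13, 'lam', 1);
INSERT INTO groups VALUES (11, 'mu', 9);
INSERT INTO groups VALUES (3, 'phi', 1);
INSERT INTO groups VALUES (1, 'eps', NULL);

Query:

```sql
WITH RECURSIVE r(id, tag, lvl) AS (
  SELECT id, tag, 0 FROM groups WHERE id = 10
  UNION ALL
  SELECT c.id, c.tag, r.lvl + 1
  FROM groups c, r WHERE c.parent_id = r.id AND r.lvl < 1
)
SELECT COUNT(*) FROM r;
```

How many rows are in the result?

3

Base: id=10 (nu) at lvl 0.
Iteration 1: rows with parent_id in {10} -> omicron (id 12, lvl 1), eta (id 14, lvl 1).
Iteration 2: lvl < 1 fails for all current rows; recursion stops.
Total rows emitted: 3.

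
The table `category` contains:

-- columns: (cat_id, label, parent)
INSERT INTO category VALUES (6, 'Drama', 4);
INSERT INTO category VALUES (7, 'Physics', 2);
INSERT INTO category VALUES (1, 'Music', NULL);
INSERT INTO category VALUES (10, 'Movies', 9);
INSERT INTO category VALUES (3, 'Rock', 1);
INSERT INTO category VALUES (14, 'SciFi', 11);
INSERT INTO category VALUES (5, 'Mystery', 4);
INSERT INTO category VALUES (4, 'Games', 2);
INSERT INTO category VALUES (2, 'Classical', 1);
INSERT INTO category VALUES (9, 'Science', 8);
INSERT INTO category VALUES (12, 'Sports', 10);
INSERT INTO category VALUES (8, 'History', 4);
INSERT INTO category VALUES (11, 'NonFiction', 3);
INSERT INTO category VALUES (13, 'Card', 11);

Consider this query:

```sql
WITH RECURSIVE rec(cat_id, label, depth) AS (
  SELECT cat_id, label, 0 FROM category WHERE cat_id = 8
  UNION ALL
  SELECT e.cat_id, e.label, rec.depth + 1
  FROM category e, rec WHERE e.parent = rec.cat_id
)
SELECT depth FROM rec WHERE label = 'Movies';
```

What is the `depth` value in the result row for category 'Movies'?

2

Base: cat_id=8 (History) at depth 0.
Iteration 1: rows with parent in {8} -> Science (id 9, depth 1).
Iteration 2: rows with parent in {9} -> Movies (id 10, depth 2).
Iteration 3: rows with parent in {10} -> Sports (id 12, depth 3).
Iteration 4: no rows with parent in {12}; recursion stops.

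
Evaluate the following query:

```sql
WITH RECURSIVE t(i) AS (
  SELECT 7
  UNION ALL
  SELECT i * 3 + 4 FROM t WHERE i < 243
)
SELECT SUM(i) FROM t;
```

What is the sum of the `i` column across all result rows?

Base: i=7.
Iteration 1: 7 < 243 holds -> i = 7 * 3 + 4 = 25.
Iteration 2: 25 < 243 holds -> i = 25 * 3 + 4 = 79.
Iteration 3: 79 < 243 holds -> i = 79 * 3 + 4 = 241.
Iteration 4: 241 < 243 holds -> i = 241 * 3 + 4 = 727.
Iteration 5: 727 < 243 fails; recursion stops.
SUM(i) = 7 + 25 + 79 + 241 + 727 = 1079.

1079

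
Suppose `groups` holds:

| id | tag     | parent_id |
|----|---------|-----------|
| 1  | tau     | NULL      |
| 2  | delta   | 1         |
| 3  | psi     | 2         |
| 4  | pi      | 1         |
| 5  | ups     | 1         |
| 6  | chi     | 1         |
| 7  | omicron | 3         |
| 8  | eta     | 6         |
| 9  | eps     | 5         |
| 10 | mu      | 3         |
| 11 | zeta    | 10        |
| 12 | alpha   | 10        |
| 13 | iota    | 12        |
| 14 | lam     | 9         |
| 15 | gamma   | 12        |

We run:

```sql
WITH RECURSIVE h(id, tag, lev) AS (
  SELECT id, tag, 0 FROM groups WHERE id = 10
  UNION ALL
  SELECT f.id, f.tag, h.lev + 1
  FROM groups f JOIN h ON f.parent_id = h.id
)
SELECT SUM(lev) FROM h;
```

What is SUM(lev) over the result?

Base: id=10 (mu) at lev 0.
Iteration 1: rows with parent_id in {10} -> zeta (id 11, lev 1), alpha (id 12, lev 1).
Iteration 2: rows with parent_id in {11,12} -> iota (id 13, lev 2), gamma (id 15, lev 2).
Iteration 3: no rows with parent_id in {13,15}; recursion stops.
SUM(lev) = 0 + 1 + 1 + 2 + 2 = 6.

6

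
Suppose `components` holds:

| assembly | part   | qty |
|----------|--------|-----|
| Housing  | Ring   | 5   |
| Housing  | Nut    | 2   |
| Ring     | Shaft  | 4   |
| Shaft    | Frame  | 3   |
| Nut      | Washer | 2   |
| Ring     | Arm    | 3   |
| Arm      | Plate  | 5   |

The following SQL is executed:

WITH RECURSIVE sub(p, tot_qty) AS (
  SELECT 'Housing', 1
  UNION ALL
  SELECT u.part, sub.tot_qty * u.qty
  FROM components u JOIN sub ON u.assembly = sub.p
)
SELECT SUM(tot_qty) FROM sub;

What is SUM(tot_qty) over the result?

182

Base: (Housing, tot_qty=1).
Iteration 1: components of {Housing} -> Nut = 1*2 = 2, Ring = 1*5 = 5.
Iteration 2: components of {Nut,Ring} -> Arm = 5*3 = 15, Shaft = 5*4 = 20, Washer = 2*2 = 4.
Iteration 3: components of {Arm,Shaft,Washer} -> Frame = 20*3 = 60, Plate = 15*5 = 75.
Iteration 4: no further components; recursion stops.
SUM(tot_qty) = 1 + 5 + 2 + 20 + 15 + 4 + 60 + 75 = 182.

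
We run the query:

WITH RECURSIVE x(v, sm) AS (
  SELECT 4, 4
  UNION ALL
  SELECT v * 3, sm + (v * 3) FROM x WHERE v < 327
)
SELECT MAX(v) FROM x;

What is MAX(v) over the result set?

Base: v=4, sm=4.
Iteration 1: 4 < 327 holds -> v = 4 * 3 = 12, sm = 4 + 12 = 16.
Iteration 2: 12 < 327 holds -> v = 12 * 3 = 36, sm = 16 + 36 = 52.
Iteration 3: 36 < 327 holds -> v = 36 * 3 = 108, sm = 52 + 108 = 160.
Iteration 4: 108 < 327 holds -> v = 108 * 3 = 324, sm = 160 + 324 = 484.
Iteration 5: 324 < 327 holds -> v = 324 * 3 = 972, sm = 484 + 972 = 1456.
Iteration 6: 972 < 327 fails; recursion stops.
v values: 4, 12, 36, 108, 324, 972; the maximum is 972.

972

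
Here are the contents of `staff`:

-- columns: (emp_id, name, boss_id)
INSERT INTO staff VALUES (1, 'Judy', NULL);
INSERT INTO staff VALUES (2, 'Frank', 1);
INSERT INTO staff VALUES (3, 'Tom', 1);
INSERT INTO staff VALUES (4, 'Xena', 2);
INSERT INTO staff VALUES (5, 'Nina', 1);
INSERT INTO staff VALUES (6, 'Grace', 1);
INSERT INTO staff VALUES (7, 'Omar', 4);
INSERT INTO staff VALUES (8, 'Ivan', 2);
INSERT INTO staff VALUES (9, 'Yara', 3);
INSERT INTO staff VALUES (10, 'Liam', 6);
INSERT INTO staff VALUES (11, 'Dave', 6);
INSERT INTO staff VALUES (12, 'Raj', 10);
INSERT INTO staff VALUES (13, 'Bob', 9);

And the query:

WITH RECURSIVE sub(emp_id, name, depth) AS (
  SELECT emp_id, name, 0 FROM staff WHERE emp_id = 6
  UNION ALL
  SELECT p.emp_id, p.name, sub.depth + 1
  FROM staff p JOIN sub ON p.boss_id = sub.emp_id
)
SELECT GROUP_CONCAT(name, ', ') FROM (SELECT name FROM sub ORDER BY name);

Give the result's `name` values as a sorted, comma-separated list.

Dave, Grace, Liam, Raj

Base: emp_id=6 (Grace) at depth 0.
Iteration 1: rows with boss_id in {6} -> Liam (id 10, depth 1), Dave (id 11, depth 1).
Iteration 2: rows with boss_id in {10,11} -> Raj (id 12, depth 2).
Iteration 3: no rows with boss_id in {12}; recursion stops.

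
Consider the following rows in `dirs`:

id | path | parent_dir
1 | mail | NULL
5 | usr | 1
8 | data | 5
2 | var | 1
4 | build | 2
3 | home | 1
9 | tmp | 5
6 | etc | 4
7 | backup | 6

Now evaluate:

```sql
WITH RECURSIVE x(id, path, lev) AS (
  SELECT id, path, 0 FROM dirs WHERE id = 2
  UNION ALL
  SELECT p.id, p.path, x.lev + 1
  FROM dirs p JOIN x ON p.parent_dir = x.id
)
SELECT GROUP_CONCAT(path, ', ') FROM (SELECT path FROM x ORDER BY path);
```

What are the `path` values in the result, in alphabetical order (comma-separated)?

Base: id=2 (var) at lev 0.
Iteration 1: rows with parent_dir in {2} -> build (id 4, lev 1).
Iteration 2: rows with parent_dir in {4} -> etc (id 6, lev 2).
Iteration 3: rows with parent_dir in {6} -> backup (id 7, lev 3).
Iteration 4: no rows with parent_dir in {7}; recursion stops.

backup, build, etc, var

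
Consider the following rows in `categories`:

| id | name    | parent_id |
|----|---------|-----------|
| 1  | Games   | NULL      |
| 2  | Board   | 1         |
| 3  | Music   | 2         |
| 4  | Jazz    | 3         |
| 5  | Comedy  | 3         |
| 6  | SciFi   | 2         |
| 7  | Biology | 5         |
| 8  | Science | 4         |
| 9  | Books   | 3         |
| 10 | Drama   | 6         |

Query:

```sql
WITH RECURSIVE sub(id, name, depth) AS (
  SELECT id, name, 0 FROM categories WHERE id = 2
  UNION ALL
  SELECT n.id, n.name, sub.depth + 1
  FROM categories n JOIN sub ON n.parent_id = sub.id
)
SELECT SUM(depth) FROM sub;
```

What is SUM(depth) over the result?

Base: id=2 (Board) at depth 0.
Iteration 1: rows with parent_id in {2} -> Music (id 3, depth 1), SciFi (id 6, depth 1).
Iteration 2: rows with parent_id in {3,6} -> Jazz (id 4, depth 2), Comedy (id 5, depth 2), Books (id 9, depth 2), Drama (id 10, depth 2).
Iteration 3: rows with parent_id in {4,5,9,10} -> Biology (id 7, depth 3), Science (id 8, depth 3).
Iteration 4: no rows with parent_id in {7,8}; recursion stops.
SUM(depth) = 0 + 1 + 1 + 2 + 2 + 2 + 2 + 3 + 3 = 16.

16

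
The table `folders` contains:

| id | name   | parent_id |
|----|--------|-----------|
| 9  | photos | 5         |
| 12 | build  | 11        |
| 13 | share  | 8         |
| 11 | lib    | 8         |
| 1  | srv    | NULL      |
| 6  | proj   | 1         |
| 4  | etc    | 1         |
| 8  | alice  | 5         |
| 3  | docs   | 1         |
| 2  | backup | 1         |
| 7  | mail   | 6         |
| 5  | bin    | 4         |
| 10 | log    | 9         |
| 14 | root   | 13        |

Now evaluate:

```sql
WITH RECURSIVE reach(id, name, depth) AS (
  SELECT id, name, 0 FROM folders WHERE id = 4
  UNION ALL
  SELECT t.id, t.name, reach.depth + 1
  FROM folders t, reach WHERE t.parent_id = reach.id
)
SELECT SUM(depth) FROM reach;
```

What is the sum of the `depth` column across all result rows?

22

Base: id=4 (etc) at depth 0.
Iteration 1: rows with parent_id in {4} -> bin (id 5, depth 1).
Iteration 2: rows with parent_id in {5} -> alice (id 8, depth 2), photos (id 9, depth 2).
Iteration 3: rows with parent_id in {8,9} -> log (id 10, depth 3), lib (id 11, depth 3), share (id 13, depth 3).
Iteration 4: rows with parent_id in {10,11,13} -> build (id 12, depth 4), root (id 14, depth 4).
Iteration 5: no rows with parent_id in {12,14}; recursion stops.
SUM(depth) = 0 + 1 + 2 + 2 + 3 + 3 + 3 + 4 + 4 = 22.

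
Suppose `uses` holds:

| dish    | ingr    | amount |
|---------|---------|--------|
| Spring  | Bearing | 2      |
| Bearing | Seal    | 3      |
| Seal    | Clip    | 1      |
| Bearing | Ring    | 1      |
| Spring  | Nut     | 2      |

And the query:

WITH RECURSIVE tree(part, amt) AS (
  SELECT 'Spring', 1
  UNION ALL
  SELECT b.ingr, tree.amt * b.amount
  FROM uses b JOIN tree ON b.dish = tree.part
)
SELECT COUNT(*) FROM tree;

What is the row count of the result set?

6

Base: (Spring, amt=1).
Iteration 1: components of {Spring} -> Bearing = 1*2 = 2, Nut = 1*2 = 2.
Iteration 2: components of {Bearing,Nut} -> Ring = 2*1 = 2, Seal = 2*3 = 6.
Iteration 3: components of {Ring,Seal} -> Clip = 6*1 = 6.
Iteration 4: no further components; recursion stops.
Total rows emitted: 6.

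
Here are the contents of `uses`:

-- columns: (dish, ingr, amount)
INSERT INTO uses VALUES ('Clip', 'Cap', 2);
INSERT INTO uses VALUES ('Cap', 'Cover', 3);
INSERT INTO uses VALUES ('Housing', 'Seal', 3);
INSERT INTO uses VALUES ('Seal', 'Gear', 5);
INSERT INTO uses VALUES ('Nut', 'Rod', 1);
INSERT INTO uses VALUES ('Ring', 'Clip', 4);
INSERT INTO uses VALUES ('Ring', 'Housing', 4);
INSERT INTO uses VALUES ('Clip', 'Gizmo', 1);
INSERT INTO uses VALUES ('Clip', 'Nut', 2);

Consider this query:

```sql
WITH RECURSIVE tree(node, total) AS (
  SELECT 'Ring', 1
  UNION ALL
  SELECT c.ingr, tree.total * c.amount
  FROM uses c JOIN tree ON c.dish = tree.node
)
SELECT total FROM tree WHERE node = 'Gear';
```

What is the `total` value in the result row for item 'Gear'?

60

Base: (Ring, total=1).
Iteration 1: components of {Ring} -> Clip = 1*4 = 4, Housing = 1*4 = 4.
Iteration 2: components of {Clip,Housing} -> Cap = 4*2 = 8, Gizmo = 4*1 = 4, Nut = 4*2 = 8, Seal = 4*3 = 12.
Iteration 3: components of {Cap,Gizmo,Nut,Seal} -> Cover = 8*3 = 24, Gear = 12*5 = 60, Rod = 8*1 = 8.
Iteration 4: no further components; recursion stops.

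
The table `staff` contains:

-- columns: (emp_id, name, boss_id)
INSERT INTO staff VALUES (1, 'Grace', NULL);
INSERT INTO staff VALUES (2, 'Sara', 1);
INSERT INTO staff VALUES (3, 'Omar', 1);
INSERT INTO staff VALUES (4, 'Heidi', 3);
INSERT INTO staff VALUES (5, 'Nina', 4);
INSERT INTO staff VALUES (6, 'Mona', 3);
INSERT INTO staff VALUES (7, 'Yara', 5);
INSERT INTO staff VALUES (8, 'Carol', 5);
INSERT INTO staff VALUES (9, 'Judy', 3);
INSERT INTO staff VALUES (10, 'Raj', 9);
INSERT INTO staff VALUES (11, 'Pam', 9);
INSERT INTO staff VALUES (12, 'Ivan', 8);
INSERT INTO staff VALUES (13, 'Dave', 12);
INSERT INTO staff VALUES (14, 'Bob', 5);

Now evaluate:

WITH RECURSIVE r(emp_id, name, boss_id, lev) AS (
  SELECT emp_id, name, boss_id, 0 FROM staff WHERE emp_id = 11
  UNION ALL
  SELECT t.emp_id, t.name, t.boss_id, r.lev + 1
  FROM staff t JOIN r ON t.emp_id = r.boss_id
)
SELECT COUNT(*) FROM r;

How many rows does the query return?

Base: emp_id=11 (Pam), boss_id=9, lev 0.
Iteration 1: join on emp_id=9 -> Judy (id 9, boss_id=3, lev 1).
Iteration 2: join on emp_id=3 -> Omar (id 3, boss_id=1, lev 2).
Iteration 3: join on emp_id=1 -> Grace (id 1, boss_id=NULL, lev 3).
Iteration 4: boss_id is NULL; no match; recursion stops.
Total rows emitted: 4.

4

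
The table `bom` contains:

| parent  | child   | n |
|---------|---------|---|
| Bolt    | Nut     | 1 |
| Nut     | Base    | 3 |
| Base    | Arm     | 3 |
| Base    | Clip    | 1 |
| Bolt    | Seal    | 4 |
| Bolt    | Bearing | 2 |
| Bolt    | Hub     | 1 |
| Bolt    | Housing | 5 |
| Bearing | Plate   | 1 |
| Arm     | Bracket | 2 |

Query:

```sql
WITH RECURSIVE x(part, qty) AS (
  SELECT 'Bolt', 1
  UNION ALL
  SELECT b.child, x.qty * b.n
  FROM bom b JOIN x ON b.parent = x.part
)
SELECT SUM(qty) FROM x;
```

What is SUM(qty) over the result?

Base: (Bolt, qty=1).
Iteration 1: components of {Bolt} -> Bearing = 1*2 = 2, Housing = 1*5 = 5, Hub = 1*1 = 1, Nut = 1*1 = 1, Seal = 1*4 = 4.
Iteration 2: components of {Bearing,Housing,Hub,Nut,Seal} -> Base = 1*3 = 3, Plate = 2*1 = 2.
Iteration 3: components of {Base,Plate} -> Arm = 3*3 = 9, Clip = 3*1 = 3.
Iteration 4: components of {Arm,Clip} -> Bracket = 9*2 = 18.
Iteration 5: no further components; recursion stops.
SUM(qty) = 1 + 1 + 4 + 2 + 1 + 5 + 3 + 2 + 9 + 3 + 18 = 49.

49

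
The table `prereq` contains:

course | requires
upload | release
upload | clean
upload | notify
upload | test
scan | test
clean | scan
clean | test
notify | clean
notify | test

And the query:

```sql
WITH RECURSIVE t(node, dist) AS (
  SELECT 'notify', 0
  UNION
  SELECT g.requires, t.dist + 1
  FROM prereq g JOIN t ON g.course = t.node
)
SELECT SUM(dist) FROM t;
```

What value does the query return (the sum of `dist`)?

9

Base: (notify, dist=0).
Iteration 1: edges from {notify} -> (clean, dist=1), (test, dist=1).
Iteration 2: edges from {clean,test} -> (scan, dist=2), (test, dist=2).
Iteration 3: edges from {scan,test} -> (test, dist=3).
Iteration 4: no outgoing edges from {test}; recursion stops.
SUM(dist) = 0 + 1 + 1 + 2 + 2 + 3 = 9.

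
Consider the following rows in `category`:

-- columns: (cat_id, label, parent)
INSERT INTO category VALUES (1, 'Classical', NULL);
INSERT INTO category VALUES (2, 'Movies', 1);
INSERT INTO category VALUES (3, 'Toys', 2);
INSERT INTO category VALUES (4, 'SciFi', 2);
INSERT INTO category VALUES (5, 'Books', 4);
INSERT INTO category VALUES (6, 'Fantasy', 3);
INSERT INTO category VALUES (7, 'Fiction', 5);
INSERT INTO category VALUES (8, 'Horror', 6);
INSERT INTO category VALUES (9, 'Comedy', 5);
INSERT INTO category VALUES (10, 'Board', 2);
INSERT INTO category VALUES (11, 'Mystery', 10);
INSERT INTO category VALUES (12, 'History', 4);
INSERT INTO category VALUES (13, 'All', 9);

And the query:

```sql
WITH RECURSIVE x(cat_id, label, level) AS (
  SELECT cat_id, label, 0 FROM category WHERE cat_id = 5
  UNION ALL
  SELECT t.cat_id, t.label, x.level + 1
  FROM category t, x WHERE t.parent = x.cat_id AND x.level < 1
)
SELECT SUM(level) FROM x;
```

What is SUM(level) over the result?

2

Base: cat_id=5 (Books) at level 0.
Iteration 1: rows with parent in {5} -> Fiction (id 7, level 1), Comedy (id 9, level 1).
Iteration 2: level < 1 fails for all current rows; recursion stops.
SUM(level) = 0 + 1 + 1 = 2.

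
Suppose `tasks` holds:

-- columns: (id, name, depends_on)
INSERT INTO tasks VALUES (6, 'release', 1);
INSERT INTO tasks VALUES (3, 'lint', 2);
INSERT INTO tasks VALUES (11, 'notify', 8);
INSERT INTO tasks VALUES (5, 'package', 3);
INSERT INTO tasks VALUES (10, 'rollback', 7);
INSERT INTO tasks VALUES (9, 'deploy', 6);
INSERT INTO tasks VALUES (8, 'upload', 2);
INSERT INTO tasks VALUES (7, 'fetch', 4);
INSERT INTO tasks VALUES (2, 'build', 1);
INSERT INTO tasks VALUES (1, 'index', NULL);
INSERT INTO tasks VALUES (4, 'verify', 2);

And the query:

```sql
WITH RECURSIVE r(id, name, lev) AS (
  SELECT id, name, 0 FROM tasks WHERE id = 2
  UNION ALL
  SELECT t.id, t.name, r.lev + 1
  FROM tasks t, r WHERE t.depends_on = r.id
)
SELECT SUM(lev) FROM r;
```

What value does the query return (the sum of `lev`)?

Base: id=2 (build) at lev 0.
Iteration 1: rows with depends_on in {2} -> lint (id 3, lev 1), verify (id 4, lev 1), upload (id 8, lev 1).
Iteration 2: rows with depends_on in {3,4,8} -> package (id 5, lev 2), fetch (id 7, lev 2), notify (id 11, lev 2).
Iteration 3: rows with depends_on in {5,7,11} -> rollback (id 10, lev 3).
Iteration 4: no rows with depends_on in {10}; recursion stops.
SUM(lev) = 0 + 1 + 1 + 1 + 2 + 2 + 2 + 3 = 12.

12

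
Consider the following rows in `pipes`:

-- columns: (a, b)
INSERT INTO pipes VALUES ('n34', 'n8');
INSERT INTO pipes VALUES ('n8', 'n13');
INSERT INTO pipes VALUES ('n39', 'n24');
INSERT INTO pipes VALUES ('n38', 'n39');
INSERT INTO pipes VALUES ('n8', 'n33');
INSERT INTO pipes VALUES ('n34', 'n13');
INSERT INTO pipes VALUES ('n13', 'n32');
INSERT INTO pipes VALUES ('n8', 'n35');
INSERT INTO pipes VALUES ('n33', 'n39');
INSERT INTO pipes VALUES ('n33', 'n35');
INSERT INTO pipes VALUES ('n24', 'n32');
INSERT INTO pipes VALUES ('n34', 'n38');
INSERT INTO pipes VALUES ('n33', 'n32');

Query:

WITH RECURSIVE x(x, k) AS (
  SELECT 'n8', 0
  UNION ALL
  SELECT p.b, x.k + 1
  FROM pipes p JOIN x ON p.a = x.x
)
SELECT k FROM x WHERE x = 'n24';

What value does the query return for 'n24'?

Base: (n8, k=0).
Iteration 1: edges from {n8} -> (n13, k=1), (n33, k=1), (n35, k=1).
Iteration 2: edges from {n13,n33,n35} -> (n32, k=2) x2, (n35, k=2), (n39, k=2). [UNION ALL keeps all 4 new rows, including repeats]
Iteration 3: edges from {n32,n35,n39} -> (n24, k=3).
Iteration 4: edges from {n24} -> (n32, k=4).
Iteration 5: no outgoing edges from {n32}; recursion stops.

3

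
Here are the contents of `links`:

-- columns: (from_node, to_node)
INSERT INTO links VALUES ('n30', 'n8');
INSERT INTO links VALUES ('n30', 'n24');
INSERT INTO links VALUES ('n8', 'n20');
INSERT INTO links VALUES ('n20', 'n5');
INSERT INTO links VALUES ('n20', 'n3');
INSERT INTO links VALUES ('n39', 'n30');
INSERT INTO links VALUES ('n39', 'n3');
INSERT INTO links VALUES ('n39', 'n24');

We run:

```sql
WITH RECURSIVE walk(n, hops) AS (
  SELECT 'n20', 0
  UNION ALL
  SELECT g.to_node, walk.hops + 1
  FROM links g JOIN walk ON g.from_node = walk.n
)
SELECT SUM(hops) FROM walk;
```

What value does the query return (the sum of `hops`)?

2

Base: (n20, hops=0).
Iteration 1: edges from {n20} -> (n3, hops=1), (n5, hops=1).
Iteration 2: no outgoing edges from {n3,n5}; recursion stops.
SUM(hops) = 0 + 1 + 1 = 2.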